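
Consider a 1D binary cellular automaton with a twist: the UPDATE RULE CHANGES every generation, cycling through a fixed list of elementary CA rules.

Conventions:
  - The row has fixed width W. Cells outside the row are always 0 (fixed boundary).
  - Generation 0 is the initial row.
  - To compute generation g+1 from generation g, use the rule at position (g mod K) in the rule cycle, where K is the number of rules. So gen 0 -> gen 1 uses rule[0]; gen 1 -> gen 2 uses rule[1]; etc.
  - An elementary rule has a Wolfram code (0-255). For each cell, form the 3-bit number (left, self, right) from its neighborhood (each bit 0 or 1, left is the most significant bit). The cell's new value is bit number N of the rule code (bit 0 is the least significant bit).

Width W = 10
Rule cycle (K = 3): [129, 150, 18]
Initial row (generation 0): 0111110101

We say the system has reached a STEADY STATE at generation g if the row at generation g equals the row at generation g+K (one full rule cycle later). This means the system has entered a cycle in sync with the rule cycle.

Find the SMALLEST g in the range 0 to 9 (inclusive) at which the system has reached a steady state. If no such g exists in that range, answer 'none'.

Gen 0: 0111110101
Gen 1 (rule 129): 0011100000
Gen 2 (rule 150): 0101010000
Gen 3 (rule 18): 1000001000
Gen 4 (rule 129): 0011100011
Gen 5 (rule 150): 0101010100
Gen 6 (rule 18): 1000000010
Gen 7 (rule 129): 0011111000
Gen 8 (rule 150): 0101110100
Gen 9 (rule 18): 1000000010
Gen 10 (rule 129): 0011111000
Gen 11 (rule 150): 0101110100
Gen 12 (rule 18): 1000000010

Answer: 6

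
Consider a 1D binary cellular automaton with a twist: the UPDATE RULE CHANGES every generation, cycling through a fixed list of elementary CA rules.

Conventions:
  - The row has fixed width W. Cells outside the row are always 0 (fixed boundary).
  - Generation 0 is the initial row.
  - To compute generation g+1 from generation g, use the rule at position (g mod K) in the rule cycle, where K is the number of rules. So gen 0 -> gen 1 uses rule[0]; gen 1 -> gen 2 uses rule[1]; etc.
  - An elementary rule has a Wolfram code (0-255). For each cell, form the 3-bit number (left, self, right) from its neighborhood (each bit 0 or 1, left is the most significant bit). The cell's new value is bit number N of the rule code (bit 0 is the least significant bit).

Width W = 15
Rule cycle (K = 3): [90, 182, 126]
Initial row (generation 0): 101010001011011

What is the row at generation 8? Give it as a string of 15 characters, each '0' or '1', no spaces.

Gen 0: 101010001011011
Gen 1 (rule 90): 000001010011011
Gen 2 (rule 182): 000011111100100
Gen 3 (rule 126): 000110000111110
Gen 4 (rule 90): 001111001100011
Gen 5 (rule 182): 010110110010100
Gen 6 (rule 126): 111111111111110
Gen 7 (rule 90): 100000000000011
Gen 8 (rule 182): 110000000000100

Answer: 110000000000100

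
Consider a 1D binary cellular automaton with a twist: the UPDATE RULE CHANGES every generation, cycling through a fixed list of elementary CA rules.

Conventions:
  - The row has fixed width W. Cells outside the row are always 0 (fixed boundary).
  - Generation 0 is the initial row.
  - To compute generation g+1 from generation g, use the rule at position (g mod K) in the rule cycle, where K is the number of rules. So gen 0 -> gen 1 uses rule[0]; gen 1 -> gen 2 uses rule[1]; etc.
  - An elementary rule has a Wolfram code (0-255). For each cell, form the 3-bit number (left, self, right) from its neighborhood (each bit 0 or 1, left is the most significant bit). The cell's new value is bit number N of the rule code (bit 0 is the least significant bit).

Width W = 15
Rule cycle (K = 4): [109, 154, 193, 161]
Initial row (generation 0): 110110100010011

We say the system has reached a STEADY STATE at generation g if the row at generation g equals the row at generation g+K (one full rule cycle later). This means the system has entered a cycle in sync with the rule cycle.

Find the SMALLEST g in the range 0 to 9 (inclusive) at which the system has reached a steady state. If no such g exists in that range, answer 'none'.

Gen 0: 110110100010011
Gen 1 (rule 109): 111111101010011
Gen 2 (rule 154): 111111000001110
Gen 3 (rule 193): 011111011100110
Gen 4 (rule 161): 001110101000000
Gen 5 (rule 109): 101011111011111
Gen 6 (rule 154): 000011110011110
Gen 7 (rule 193): 111001110001110
Gen 8 (rule 161): 010000100100100
Gen 9 (rule 109): 010110100100101
Gen 10 (rule 154): 100100011011000
Gen 11 (rule 193): 000001001001011
Gen 12 (rule 161): 111100000000100
Gen 13 (rule 109): 100101111110101

Answer: none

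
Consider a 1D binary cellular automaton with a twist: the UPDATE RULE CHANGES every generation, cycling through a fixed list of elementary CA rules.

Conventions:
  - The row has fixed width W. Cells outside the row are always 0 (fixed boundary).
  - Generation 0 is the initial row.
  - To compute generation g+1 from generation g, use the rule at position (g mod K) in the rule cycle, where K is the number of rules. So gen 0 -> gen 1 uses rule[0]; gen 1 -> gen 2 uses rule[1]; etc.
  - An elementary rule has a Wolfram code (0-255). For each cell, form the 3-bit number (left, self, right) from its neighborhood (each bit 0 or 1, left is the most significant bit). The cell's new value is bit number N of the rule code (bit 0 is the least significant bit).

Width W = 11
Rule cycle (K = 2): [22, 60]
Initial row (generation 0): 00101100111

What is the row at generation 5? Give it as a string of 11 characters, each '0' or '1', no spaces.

Gen 0: 00101100111
Gen 1 (rule 22): 01100011000
Gen 2 (rule 60): 01010010100
Gen 3 (rule 22): 11011110110
Gen 4 (rule 60): 10110001101
Gen 5 (rule 22): 10001010001

Answer: 10001010001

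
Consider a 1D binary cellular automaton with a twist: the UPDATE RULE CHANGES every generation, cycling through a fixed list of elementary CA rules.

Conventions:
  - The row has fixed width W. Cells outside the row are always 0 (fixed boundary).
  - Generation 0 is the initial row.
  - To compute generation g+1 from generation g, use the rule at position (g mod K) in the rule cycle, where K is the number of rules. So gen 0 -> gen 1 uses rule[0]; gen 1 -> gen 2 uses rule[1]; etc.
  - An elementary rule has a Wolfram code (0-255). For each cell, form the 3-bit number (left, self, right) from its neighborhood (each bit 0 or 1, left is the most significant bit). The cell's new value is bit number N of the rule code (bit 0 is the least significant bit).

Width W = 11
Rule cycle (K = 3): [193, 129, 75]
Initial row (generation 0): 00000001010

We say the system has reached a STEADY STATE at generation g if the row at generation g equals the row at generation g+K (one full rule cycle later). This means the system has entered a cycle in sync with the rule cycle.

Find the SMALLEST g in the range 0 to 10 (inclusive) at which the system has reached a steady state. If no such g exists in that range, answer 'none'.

Answer: none

Derivation:
Gen 0: 00000001010
Gen 1 (rule 193): 11111100000
Gen 2 (rule 129): 01111001111
Gen 3 (rule 75): 11001011001
Gen 4 (rule 193): 01000001000
Gen 5 (rule 129): 00011100011
Gen 6 (rule 75): 11110101111
Gen 7 (rule 193): 01110000111
Gen 8 (rule 129): 00100110010
Gen 9 (rule 75): 11001110100
Gen 10 (rule 193): 01000110001
Gen 11 (rule 129): 00010000100
Gen 12 (rule 75): 11100111001
Gen 13 (rule 193): 01100011000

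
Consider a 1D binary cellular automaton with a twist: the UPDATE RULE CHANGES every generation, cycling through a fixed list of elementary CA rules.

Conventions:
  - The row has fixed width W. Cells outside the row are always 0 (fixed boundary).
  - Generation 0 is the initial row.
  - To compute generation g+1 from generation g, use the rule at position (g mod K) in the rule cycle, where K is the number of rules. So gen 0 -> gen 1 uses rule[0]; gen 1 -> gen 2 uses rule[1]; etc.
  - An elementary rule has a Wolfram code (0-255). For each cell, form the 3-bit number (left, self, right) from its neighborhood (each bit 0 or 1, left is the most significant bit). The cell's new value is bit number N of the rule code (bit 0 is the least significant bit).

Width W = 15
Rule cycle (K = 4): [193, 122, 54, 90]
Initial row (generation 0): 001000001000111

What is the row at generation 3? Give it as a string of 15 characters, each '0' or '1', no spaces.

Answer: 111001001110000

Derivation:
Gen 0: 001000001000111
Gen 1 (rule 193): 100011100010011
Gen 2 (rule 122): 010110110101111
Gen 3 (rule 54): 111001001110000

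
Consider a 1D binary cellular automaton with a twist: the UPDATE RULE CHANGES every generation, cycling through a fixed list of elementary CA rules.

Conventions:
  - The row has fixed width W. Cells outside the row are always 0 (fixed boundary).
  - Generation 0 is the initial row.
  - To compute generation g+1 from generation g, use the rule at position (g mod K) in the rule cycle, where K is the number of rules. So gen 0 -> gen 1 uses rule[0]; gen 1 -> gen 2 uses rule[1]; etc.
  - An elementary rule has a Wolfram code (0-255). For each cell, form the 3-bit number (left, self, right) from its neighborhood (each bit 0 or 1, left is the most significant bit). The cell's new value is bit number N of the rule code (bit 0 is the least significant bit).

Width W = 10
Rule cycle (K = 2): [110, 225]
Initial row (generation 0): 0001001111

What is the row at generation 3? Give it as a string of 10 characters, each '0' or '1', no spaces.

Gen 0: 0001001111
Gen 1 (rule 110): 0011011001
Gen 2 (rule 225): 1001101000
Gen 3 (rule 110): 1011111000

Answer: 1011111000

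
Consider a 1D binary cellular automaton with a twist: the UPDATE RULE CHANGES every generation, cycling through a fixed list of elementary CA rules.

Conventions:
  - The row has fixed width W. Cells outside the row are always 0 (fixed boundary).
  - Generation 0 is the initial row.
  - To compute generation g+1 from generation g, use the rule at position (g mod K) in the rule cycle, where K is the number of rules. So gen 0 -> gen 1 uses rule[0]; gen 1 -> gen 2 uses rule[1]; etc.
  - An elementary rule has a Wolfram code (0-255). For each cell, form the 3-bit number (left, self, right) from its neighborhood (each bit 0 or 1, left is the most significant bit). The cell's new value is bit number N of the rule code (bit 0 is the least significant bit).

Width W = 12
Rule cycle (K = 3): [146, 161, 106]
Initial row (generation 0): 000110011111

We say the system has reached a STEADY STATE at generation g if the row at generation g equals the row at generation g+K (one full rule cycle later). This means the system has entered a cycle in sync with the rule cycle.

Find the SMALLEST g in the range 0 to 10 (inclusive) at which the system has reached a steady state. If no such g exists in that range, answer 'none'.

Gen 0: 000110011111
Gen 1 (rule 146): 001001101110
Gen 2 (rule 161): 100000010100
Gen 3 (rule 106): 000000101000
Gen 4 (rule 146): 000001000100
Gen 5 (rule 161): 111100010001
Gen 6 (rule 106): 100100100010
Gen 7 (rule 146): 011011010101
Gen 8 (rule 161): 000100101010
Gen 9 (rule 106): 001001010100
Gen 10 (rule 146): 010110000010
Gen 11 (rule 161): 001000111000
Gen 12 (rule 106): 010001101000
Gen 13 (rule 146): 101010000100

Answer: none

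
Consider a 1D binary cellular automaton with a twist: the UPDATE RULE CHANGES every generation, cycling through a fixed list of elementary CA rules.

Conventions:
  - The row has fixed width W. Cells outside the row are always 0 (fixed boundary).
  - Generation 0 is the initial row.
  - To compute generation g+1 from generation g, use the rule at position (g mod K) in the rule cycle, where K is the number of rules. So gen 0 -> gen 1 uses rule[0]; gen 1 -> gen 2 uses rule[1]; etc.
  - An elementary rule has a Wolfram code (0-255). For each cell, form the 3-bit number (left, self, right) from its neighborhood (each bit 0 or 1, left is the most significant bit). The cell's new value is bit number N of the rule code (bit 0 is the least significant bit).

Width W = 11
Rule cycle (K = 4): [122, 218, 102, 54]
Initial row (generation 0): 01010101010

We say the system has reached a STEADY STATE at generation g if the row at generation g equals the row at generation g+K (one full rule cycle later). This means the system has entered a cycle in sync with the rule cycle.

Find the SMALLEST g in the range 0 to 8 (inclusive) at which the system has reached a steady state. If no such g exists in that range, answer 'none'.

Answer: 2

Derivation:
Gen 0: 01010101010
Gen 1 (rule 122): 10101010101
Gen 2 (rule 218): 00000000000
Gen 3 (rule 102): 00000000000
Gen 4 (rule 54): 00000000000
Gen 5 (rule 122): 00000000000
Gen 6 (rule 218): 00000000000
Gen 7 (rule 102): 00000000000
Gen 8 (rule 54): 00000000000
Gen 9 (rule 122): 00000000000
Gen 10 (rule 218): 00000000000
Gen 11 (rule 102): 00000000000
Gen 12 (rule 54): 00000000000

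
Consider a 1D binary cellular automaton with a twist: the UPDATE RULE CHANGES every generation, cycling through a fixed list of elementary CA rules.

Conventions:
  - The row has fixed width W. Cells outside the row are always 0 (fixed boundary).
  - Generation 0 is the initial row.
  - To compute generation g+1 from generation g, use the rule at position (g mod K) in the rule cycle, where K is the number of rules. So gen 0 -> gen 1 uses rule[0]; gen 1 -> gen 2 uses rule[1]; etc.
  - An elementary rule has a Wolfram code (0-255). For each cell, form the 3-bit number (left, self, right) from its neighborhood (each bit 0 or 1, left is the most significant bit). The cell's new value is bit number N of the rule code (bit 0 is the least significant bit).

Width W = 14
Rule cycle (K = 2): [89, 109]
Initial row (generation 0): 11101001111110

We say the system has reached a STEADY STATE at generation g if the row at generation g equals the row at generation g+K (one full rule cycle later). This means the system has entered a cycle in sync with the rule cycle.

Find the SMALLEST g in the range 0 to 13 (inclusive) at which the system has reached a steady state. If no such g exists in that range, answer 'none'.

Gen 0: 11101001111110
Gen 1 (rule 89): 10100101000011
Gen 2 (rule 109): 11100111011011
Gen 3 (rule 89): 10110101011011
Gen 4 (rule 109): 11111111111111
Gen 5 (rule 89): 10000000000001
Gen 6 (rule 109): 10111111111101
Gen 7 (rule 89): 00100000000100
Gen 8 (rule 109): 10101111110101
Gen 9 (rule 89): 00001000010000
Gen 10 (rule 109): 11101011010111
Gen 11 (rule 89): 10100011000101
Gen 12 (rule 109): 11101011010111
Gen 13 (rule 89): 10100011000101
Gen 14 (rule 109): 11101011010111
Gen 15 (rule 89): 10100011000101

Answer: 10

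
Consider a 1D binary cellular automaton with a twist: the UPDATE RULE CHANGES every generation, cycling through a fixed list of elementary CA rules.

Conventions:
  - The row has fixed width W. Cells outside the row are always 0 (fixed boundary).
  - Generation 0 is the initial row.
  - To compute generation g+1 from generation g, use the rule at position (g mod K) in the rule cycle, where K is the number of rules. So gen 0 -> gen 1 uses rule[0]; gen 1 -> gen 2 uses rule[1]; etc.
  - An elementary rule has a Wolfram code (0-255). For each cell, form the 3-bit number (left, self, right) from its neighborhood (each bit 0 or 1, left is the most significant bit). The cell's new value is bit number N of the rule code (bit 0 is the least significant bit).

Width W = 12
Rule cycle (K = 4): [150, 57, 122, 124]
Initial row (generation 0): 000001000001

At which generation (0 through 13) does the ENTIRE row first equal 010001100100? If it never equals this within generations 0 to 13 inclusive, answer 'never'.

Answer: never

Derivation:
Gen 0: 000001000001
Gen 1 (rule 150): 000011100011
Gen 2 (rule 57): 111010011010
Gen 3 (rule 122): 101101111101
Gen 4 (rule 124): 111111000111
Gen 5 (rule 150): 011110101010
Gen 6 (rule 57): 010001010101
Gen 7 (rule 122): 101010101010
Gen 8 (rule 124): 111111111111
Gen 9 (rule 150): 011111111110
Gen 10 (rule 57): 010000000001
Gen 11 (rule 122): 101000000010
Gen 12 (rule 124): 111100000011
Gen 13 (rule 150): 011010000100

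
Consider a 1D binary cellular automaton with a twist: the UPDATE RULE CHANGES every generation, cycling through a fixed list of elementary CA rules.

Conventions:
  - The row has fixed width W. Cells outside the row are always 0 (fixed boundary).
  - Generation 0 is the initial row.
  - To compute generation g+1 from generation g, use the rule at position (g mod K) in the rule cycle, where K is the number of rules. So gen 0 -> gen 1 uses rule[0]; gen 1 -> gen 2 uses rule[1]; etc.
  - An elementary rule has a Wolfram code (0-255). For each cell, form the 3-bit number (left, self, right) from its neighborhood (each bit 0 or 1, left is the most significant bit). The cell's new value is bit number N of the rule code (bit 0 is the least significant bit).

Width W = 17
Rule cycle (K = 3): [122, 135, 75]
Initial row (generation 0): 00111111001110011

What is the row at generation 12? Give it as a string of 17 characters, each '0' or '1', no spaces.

Answer: 00111001111110001

Derivation:
Gen 0: 00111111001110011
Gen 1 (rule 122): 01100001111011111
Gen 2 (rule 135): 10001110110001110
Gen 3 (rule 75): 00111010110111010
Gen 4 (rule 122): 01101101111101101
Gen 5 (rule 135): 10000000111000001
Gen 6 (rule 75): 00111111101011110
Gen 7 (rule 122): 01100000110110011
Gen 8 (rule 135): 10001111000000100
Gen 9 (rule 75): 00111001011111001
Gen 10 (rule 122): 01101110110001110
Gen 11 (rule 135): 10000100000110100
Gen 12 (rule 75): 00111001111110001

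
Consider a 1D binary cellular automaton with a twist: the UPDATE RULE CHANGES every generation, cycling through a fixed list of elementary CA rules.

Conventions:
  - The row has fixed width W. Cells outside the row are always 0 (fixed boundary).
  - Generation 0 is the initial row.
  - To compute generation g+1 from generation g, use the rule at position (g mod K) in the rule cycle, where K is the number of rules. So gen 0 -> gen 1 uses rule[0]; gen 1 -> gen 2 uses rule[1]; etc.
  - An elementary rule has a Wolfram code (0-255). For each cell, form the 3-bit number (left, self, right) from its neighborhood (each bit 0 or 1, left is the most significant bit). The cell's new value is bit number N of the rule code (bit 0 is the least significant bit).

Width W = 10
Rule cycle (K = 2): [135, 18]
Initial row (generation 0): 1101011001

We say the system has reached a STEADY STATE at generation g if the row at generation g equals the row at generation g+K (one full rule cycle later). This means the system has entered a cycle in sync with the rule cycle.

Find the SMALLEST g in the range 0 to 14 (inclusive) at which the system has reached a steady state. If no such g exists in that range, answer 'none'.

Gen 0: 1101011001
Gen 1 (rule 135): 0001000011
Gen 2 (rule 18): 0010100100
Gen 3 (rule 135): 1110101101
Gen 4 (rule 18): 0000000000
Gen 5 (rule 135): 1111111111
Gen 6 (rule 18): 0000000000
Gen 7 (rule 135): 1111111111
Gen 8 (rule 18): 0000000000
Gen 9 (rule 135): 1111111111
Gen 10 (rule 18): 0000000000
Gen 11 (rule 135): 1111111111
Gen 12 (rule 18): 0000000000
Gen 13 (rule 135): 1111111111
Gen 14 (rule 18): 0000000000
Gen 15 (rule 135): 1111111111
Gen 16 (rule 18): 0000000000

Answer: 4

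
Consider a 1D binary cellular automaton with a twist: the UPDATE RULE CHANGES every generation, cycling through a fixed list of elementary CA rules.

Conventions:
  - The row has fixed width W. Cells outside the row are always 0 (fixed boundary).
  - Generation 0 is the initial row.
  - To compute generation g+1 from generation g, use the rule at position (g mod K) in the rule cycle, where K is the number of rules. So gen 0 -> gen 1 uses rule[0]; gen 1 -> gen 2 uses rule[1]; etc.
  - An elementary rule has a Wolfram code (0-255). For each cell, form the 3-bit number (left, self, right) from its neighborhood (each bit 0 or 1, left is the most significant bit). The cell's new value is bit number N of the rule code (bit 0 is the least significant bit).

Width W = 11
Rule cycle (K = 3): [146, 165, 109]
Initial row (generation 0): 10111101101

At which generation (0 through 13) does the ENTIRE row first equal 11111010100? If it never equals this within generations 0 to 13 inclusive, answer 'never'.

Answer: never

Derivation:
Gen 0: 10111101101
Gen 1 (rule 146): 00011000000
Gen 2 (rule 165): 11000011111
Gen 3 (rule 109): 11011010001
Gen 4 (rule 146): 00000001010
Gen 5 (rule 165): 11111101110
Gen 6 (rule 109): 10000111010
Gen 7 (rule 146): 01001010001
Gen 8 (rule 165): 01001110101
Gen 9 (rule 109): 01001011111
Gen 10 (rule 146): 10110001110
Gen 11 (rule 165): 11000100100
Gen 12 (rule 109): 11010100101
Gen 13 (rule 146): 00000011000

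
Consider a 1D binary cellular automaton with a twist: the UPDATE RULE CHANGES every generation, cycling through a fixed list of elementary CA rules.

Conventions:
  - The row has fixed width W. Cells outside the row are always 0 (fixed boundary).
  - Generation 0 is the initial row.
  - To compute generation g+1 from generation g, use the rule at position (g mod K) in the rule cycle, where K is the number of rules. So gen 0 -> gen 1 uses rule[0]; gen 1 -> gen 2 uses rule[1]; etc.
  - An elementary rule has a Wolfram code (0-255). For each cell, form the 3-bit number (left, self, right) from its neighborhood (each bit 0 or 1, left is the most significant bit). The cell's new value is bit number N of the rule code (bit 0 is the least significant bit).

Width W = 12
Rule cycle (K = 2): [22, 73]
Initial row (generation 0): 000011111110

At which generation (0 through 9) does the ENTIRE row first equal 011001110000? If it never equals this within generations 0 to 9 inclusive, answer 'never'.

Answer: never

Derivation:
Gen 0: 000011111110
Gen 1 (rule 22): 000100000001
Gen 2 (rule 73): 110001111100
Gen 3 (rule 22): 001010000010
Gen 4 (rule 73): 100000111000
Gen 5 (rule 22): 110001000100
Gen 6 (rule 73): 110100010001
Gen 7 (rule 22): 000110111011
Gen 8 (rule 73): 110110101011
Gen 9 (rule 22): 000000101000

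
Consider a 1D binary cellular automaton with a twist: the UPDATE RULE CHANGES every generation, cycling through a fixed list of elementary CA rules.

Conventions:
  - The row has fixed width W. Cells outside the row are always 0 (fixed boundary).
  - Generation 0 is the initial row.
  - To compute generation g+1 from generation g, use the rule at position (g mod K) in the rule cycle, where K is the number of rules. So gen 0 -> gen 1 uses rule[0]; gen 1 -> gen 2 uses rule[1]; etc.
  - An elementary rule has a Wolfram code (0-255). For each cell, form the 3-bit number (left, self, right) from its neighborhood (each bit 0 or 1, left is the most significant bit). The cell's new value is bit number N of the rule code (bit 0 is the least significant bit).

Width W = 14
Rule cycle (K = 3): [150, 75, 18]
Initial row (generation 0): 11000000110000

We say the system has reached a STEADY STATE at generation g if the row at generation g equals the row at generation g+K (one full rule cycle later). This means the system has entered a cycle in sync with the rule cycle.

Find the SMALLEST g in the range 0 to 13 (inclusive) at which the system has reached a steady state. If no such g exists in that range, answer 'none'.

Answer: 12

Derivation:
Gen 0: 11000000110000
Gen 1 (rule 150): 00100001001000
Gen 2 (rule 75): 11001110010011
Gen 3 (rule 18): 00110001101100
Gen 4 (rule 150): 01001010000010
Gen 5 (rule 75): 10010000111100
Gen 6 (rule 18): 01101001000010
Gen 7 (rule 150): 10001111100111
Gen 8 (rule 75): 00111000101101
Gen 9 (rule 18): 01000101000000
Gen 10 (rule 150): 11101101100000
Gen 11 (rule 75): 10101101101111
Gen 12 (rule 18): 00000000000000
Gen 13 (rule 150): 00000000000000
Gen 14 (rule 75): 11111111111111
Gen 15 (rule 18): 00000000000000
Gen 16 (rule 150): 00000000000000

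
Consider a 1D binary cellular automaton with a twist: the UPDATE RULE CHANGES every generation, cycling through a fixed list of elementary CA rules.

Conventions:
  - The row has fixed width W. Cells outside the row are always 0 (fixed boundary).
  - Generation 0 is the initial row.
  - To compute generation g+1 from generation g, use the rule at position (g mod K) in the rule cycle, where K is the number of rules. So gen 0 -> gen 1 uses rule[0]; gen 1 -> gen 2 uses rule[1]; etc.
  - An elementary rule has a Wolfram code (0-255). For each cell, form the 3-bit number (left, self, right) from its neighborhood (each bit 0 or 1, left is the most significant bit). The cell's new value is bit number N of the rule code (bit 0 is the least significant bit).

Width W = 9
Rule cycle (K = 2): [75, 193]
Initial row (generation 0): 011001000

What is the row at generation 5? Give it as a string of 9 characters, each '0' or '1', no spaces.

Answer: 111011010

Derivation:
Gen 0: 011001000
Gen 1 (rule 75): 111010011
Gen 2 (rule 193): 011000001
Gen 3 (rule 75): 111011110
Gen 4 (rule 193): 011001110
Gen 5 (rule 75): 111011010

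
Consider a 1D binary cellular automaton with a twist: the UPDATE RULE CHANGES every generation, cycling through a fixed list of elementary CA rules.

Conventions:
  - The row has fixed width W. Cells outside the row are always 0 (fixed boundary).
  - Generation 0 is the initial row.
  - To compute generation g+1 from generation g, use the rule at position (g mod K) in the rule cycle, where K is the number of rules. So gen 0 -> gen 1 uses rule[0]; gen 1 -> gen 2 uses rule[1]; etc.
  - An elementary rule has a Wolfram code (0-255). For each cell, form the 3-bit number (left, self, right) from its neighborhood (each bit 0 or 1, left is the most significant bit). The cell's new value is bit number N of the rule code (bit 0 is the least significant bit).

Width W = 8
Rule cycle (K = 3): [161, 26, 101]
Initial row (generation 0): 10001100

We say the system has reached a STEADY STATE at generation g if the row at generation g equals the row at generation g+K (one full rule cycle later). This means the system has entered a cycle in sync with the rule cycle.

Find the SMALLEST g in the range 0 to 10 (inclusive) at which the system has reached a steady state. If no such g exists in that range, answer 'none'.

Answer: 7

Derivation:
Gen 0: 10001100
Gen 1 (rule 161): 00100001
Gen 2 (rule 26): 01010010
Gen 3 (rule 101): 01110010
Gen 4 (rule 161): 00100000
Gen 5 (rule 26): 01010000
Gen 6 (rule 101): 01110111
Gen 7 (rule 161): 00101010
Gen 8 (rule 26): 01000001
Gen 9 (rule 101): 01011101
Gen 10 (rule 161): 00101010
Gen 11 (rule 26): 01000001
Gen 12 (rule 101): 01011101
Gen 13 (rule 161): 00101010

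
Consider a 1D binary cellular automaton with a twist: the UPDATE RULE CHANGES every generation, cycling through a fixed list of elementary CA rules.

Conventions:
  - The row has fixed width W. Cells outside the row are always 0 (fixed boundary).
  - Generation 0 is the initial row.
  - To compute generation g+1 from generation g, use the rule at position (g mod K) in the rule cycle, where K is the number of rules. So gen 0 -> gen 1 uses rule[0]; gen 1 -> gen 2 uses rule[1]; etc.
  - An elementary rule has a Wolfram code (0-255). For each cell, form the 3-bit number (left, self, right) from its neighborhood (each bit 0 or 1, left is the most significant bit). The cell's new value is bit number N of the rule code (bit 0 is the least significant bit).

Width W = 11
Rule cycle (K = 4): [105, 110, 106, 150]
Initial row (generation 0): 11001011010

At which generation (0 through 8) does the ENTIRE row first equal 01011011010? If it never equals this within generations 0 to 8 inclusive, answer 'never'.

Answer: never

Derivation:
Gen 0: 11001011010
Gen 1 (rule 105): 11000111100
Gen 2 (rule 110): 11001100100
Gen 3 (rule 106): 11011101000
Gen 4 (rule 150): 00001001100
Gen 5 (rule 105): 11100001101
Gen 6 (rule 110): 10100011111
Gen 7 (rule 106): 01000110001
Gen 8 (rule 150): 11101001011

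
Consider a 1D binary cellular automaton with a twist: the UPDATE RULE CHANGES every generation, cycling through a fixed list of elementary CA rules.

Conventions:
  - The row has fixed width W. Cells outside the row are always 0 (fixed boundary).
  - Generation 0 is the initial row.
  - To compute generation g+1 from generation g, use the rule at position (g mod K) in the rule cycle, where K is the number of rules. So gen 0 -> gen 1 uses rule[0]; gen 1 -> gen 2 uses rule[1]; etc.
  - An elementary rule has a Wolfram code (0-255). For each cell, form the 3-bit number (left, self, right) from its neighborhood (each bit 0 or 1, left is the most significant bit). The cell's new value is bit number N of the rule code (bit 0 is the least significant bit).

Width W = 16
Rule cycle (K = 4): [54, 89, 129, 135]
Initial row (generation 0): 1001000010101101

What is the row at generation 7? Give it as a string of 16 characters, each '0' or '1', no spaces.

Answer: 0000011100001110

Derivation:
Gen 0: 1001000010101101
Gen 1 (rule 54): 1111100111110011
Gen 2 (rule 89): 1000110100011011
Gen 3 (rule 129): 0010000001000000
Gen 4 (rule 135): 1110111111011111
Gen 5 (rule 54): 0001000000100000
Gen 6 (rule 89): 1100111110011111
Gen 7 (rule 129): 0000011100001110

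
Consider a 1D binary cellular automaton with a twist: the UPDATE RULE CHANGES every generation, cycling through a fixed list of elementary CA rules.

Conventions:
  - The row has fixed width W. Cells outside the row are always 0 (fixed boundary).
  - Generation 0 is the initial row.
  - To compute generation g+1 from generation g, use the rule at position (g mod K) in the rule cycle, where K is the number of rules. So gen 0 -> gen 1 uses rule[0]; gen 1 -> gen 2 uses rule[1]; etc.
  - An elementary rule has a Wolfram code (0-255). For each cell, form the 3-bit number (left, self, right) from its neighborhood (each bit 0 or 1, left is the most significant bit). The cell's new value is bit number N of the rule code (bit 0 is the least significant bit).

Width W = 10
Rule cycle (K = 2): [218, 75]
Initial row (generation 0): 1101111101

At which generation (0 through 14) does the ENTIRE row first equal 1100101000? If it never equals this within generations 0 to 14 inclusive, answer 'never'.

Gen 0: 1101111101
Gen 1 (rule 218): 1101111100
Gen 2 (rule 75): 1101000101
Gen 3 (rule 218): 1100101000
Gen 4 (rule 75): 1101000011
Gen 5 (rule 218): 1100100111
Gen 6 (rule 75): 1101001101
Gen 7 (rule 218): 1100111100
Gen 8 (rule 75): 1101100101
Gen 9 (rule 218): 1101111000
Gen 10 (rule 75): 1101001011
Gen 11 (rule 218): 1100110011
Gen 12 (rule 75): 1101110111
Gen 13 (rule 218): 1101110111
Gen 14 (rule 75): 1101010101

Answer: 3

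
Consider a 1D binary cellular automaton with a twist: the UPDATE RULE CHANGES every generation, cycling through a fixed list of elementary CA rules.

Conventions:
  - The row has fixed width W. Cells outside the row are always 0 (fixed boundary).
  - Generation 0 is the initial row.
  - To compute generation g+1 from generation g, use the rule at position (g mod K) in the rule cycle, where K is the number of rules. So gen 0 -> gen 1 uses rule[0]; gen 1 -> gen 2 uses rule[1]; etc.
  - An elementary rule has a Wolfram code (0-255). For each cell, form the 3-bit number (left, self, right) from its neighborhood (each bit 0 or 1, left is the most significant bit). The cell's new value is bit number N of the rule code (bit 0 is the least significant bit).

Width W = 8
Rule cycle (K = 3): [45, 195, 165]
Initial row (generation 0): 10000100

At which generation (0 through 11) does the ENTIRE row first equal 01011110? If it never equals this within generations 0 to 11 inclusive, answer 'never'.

Answer: never

Derivation:
Gen 0: 10000100
Gen 1 (rule 45): 10110101
Gen 2 (rule 195): 00010000
Gen 3 (rule 165): 11010111
Gen 4 (rule 45): 10111100
Gen 5 (rule 195): 00011101
Gen 6 (rule 165): 11001011
Gen 7 (rule 45): 10001110
Gen 8 (rule 195): 00110110
Gen 9 (rule 165): 10001000
Gen 10 (rule 45): 10101011
Gen 11 (rule 195): 00000001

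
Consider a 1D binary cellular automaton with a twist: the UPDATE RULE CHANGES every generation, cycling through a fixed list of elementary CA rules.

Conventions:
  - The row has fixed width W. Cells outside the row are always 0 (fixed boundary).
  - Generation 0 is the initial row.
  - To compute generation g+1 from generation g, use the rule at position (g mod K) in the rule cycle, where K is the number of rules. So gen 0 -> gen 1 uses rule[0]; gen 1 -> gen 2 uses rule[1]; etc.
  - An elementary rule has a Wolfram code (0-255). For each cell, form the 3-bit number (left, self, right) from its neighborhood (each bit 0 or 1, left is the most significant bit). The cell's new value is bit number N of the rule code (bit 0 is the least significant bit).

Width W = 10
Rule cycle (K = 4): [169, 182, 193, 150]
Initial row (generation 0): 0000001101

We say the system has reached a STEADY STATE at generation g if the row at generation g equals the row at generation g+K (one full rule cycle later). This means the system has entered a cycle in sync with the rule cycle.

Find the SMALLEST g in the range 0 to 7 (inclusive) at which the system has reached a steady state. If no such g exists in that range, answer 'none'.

Gen 0: 0000001101
Gen 1 (rule 169): 1111101010
Gen 2 (rule 182): 0111011111
Gen 3 (rule 193): 0011001111
Gen 4 (rule 150): 0100110110
Gen 5 (rule 169): 0000101100
Gen 6 (rule 182): 0001110010
Gen 7 (rule 193): 1100110000
Gen 8 (rule 150): 0011001000
Gen 9 (rule 169): 1010000011
Gen 10 (rule 182): 1111000100
Gen 11 (rule 193): 0111010001

Answer: none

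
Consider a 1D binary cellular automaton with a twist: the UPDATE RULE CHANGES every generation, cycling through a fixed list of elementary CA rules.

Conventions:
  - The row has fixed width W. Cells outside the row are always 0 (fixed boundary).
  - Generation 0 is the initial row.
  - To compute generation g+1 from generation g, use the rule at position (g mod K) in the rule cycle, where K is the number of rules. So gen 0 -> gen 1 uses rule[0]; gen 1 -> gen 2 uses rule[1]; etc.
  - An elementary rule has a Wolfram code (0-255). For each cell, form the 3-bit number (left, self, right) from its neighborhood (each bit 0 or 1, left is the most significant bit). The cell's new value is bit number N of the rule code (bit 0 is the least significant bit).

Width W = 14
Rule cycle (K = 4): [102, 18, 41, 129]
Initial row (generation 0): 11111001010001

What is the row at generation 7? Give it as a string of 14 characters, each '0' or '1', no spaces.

Answer: 00011110001111

Derivation:
Gen 0: 11111001010001
Gen 1 (rule 102): 00001011110011
Gen 2 (rule 18): 00010000001100
Gen 3 (rule 41): 11000111101001
Gen 4 (rule 129): 00010011000000
Gen 5 (rule 102): 00110101000000
Gen 6 (rule 18): 01000000100000
Gen 7 (rule 41): 00011110001111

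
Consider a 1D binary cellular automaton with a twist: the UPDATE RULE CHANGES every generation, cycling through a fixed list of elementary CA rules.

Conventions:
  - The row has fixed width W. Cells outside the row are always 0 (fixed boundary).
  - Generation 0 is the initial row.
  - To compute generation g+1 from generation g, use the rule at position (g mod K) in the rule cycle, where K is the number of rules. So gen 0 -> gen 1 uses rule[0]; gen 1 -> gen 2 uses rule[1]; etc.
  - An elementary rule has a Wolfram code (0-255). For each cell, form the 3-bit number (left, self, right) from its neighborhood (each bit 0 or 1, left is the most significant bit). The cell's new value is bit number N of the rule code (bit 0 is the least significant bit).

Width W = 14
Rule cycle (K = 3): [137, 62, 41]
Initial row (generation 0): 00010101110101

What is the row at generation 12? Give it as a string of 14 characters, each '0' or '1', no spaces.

Gen 0: 00010101110101
Gen 1 (rule 137): 11000001100000
Gen 2 (rule 62): 10100011010000
Gen 3 (rule 41): 01001010100111
Gen 4 (rule 137): 00000000000110
Gen 5 (rule 62): 00000000001101
Gen 6 (rule 41): 11111111101010
Gen 7 (rule 137): 11111111000000
Gen 8 (rule 62): 10000000100000
Gen 9 (rule 41): 00111110001111
Gen 10 (rule 137): 10111100101110
Gen 11 (rule 62): 11100011111001
Gen 12 (rule 41): 10001010000000

Answer: 10001010000000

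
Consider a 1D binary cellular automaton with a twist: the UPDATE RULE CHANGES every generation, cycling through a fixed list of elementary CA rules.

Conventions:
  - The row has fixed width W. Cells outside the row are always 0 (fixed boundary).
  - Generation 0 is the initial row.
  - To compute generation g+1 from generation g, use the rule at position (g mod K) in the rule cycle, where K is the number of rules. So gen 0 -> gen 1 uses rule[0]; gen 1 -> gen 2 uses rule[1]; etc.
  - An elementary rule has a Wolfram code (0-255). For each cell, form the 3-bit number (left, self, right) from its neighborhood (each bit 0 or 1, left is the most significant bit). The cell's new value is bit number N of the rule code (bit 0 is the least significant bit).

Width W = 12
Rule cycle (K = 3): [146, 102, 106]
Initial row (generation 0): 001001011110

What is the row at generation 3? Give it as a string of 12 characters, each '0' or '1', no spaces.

Answer: 101100101101

Derivation:
Gen 0: 001001011110
Gen 1 (rule 146): 010110001101
Gen 2 (rule 102): 111010010111
Gen 3 (rule 106): 101100101101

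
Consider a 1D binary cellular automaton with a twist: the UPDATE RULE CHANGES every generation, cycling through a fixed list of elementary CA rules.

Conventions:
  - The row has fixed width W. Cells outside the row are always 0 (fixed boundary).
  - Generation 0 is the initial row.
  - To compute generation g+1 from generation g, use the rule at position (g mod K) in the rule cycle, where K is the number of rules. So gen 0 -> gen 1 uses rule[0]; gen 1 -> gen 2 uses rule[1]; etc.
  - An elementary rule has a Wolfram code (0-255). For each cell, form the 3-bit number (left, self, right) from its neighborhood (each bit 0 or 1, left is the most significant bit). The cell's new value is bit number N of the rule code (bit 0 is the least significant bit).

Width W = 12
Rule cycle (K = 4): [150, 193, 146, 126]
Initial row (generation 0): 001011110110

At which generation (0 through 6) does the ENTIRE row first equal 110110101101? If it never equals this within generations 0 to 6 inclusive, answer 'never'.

Gen 0: 001011110110
Gen 1 (rule 150): 011001100001
Gen 2 (rule 193): 001000101100
Gen 3 (rule 146): 010101000010
Gen 4 (rule 126): 111111100111
Gen 5 (rule 150): 011111011010
Gen 6 (rule 193): 001111001000

Answer: never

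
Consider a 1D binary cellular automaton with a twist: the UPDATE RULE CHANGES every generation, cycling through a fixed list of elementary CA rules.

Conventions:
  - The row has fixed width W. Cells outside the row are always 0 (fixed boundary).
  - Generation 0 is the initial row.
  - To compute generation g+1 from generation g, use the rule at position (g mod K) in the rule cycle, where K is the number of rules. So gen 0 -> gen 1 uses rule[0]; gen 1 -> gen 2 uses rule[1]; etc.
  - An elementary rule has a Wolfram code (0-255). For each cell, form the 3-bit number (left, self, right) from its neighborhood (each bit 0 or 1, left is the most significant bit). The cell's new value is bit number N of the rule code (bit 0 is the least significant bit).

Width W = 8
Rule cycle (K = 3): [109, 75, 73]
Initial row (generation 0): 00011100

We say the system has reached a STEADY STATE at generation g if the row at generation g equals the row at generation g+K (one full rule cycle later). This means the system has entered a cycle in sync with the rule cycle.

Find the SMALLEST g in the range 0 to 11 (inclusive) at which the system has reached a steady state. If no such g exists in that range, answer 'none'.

Gen 0: 00011100
Gen 1 (rule 109): 11010101
Gen 2 (rule 75): 11000000
Gen 3 (rule 73): 11011111
Gen 4 (rule 109): 11110001
Gen 5 (rule 75): 10010110
Gen 6 (rule 73): 00000110
Gen 7 (rule 109): 11110110
Gen 8 (rule 75): 10010110
Gen 9 (rule 73): 00000110
Gen 10 (rule 109): 11110110
Gen 11 (rule 75): 10010110
Gen 12 (rule 73): 00000110
Gen 13 (rule 109): 11110110
Gen 14 (rule 75): 10010110

Answer: 5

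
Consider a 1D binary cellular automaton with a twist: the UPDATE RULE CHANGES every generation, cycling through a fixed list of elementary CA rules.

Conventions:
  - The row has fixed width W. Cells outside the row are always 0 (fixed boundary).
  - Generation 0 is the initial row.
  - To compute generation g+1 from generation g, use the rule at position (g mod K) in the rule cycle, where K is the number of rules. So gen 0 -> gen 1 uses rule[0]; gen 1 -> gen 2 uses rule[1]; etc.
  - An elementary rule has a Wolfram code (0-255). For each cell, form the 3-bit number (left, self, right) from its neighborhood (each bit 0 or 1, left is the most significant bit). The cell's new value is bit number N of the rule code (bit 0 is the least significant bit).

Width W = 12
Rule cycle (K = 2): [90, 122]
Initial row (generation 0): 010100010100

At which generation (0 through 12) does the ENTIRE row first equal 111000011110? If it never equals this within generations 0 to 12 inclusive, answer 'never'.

Answer: never

Derivation:
Gen 0: 010100010100
Gen 1 (rule 90): 100010100010
Gen 2 (rule 122): 010101010101
Gen 3 (rule 90): 100000000000
Gen 4 (rule 122): 010000000000
Gen 5 (rule 90): 101000000000
Gen 6 (rule 122): 010100000000
Gen 7 (rule 90): 100010000000
Gen 8 (rule 122): 010101000000
Gen 9 (rule 90): 100000100000
Gen 10 (rule 122): 010001010000
Gen 11 (rule 90): 101010001000
Gen 12 (rule 122): 010101010100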